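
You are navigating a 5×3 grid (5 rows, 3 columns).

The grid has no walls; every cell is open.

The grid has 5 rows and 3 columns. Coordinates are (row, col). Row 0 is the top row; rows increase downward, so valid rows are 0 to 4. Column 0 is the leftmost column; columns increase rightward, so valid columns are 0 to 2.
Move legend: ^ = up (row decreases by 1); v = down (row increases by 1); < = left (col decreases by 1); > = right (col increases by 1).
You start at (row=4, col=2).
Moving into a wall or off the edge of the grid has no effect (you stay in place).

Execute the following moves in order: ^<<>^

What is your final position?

Answer: Final position: (row=2, col=1)

Derivation:
Start: (row=4, col=2)
  ^ (up): (row=4, col=2) -> (row=3, col=2)
  < (left): (row=3, col=2) -> (row=3, col=1)
  < (left): (row=3, col=1) -> (row=3, col=0)
  > (right): (row=3, col=0) -> (row=3, col=1)
  ^ (up): (row=3, col=1) -> (row=2, col=1)
Final: (row=2, col=1)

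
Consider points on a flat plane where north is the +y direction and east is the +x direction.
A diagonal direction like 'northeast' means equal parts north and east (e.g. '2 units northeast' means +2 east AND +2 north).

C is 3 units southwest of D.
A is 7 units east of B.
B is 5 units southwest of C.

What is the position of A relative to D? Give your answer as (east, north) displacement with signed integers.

Answer: A is at (east=-1, north=-8) relative to D.

Derivation:
Place D at the origin (east=0, north=0).
  C is 3 units southwest of D: delta (east=-3, north=-3); C at (east=-3, north=-3).
  B is 5 units southwest of C: delta (east=-5, north=-5); B at (east=-8, north=-8).
  A is 7 units east of B: delta (east=+7, north=+0); A at (east=-1, north=-8).
Therefore A relative to D: (east=-1, north=-8).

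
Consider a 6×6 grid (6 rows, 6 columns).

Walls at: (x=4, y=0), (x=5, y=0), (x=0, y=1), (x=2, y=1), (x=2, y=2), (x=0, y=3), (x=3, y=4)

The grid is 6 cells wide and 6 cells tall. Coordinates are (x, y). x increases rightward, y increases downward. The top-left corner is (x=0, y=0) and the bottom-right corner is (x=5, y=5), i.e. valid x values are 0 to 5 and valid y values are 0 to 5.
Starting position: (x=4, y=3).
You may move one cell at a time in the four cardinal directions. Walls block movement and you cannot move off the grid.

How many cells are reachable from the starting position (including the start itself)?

BFS flood-fill from (x=4, y=3):
  Distance 0: (x=4, y=3)
  Distance 1: (x=4, y=2), (x=3, y=3), (x=5, y=3), (x=4, y=4)
  Distance 2: (x=4, y=1), (x=3, y=2), (x=5, y=2), (x=2, y=3), (x=5, y=4), (x=4, y=5)
  Distance 3: (x=3, y=1), (x=5, y=1), (x=1, y=3), (x=2, y=4), (x=3, y=5), (x=5, y=5)
  Distance 4: (x=3, y=0), (x=1, y=2), (x=1, y=4), (x=2, y=5)
  Distance 5: (x=2, y=0), (x=1, y=1), (x=0, y=2), (x=0, y=4), (x=1, y=5)
  Distance 6: (x=1, y=0), (x=0, y=5)
  Distance 7: (x=0, y=0)
Total reachable: 29 (grid has 29 open cells total)

Answer: Reachable cells: 29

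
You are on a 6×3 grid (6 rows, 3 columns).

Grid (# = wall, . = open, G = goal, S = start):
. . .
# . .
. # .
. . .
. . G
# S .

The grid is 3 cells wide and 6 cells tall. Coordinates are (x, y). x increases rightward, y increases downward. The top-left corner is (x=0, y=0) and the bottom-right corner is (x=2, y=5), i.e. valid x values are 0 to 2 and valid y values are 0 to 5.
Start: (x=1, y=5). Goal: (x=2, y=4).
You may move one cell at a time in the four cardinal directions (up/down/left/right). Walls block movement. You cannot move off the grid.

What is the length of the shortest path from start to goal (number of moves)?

Answer: Shortest path length: 2

Derivation:
BFS from (x=1, y=5) until reaching (x=2, y=4):
  Distance 0: (x=1, y=5)
  Distance 1: (x=1, y=4), (x=2, y=5)
  Distance 2: (x=1, y=3), (x=0, y=4), (x=2, y=4)  <- goal reached here
One shortest path (2 moves): (x=1, y=5) -> (x=2, y=5) -> (x=2, y=4)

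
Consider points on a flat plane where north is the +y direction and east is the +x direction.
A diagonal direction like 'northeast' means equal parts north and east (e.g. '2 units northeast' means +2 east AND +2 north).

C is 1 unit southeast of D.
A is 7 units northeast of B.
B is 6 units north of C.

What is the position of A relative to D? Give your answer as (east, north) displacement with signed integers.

Place D at the origin (east=0, north=0).
  C is 1 unit southeast of D: delta (east=+1, north=-1); C at (east=1, north=-1).
  B is 6 units north of C: delta (east=+0, north=+6); B at (east=1, north=5).
  A is 7 units northeast of B: delta (east=+7, north=+7); A at (east=8, north=12).
Therefore A relative to D: (east=8, north=12).

Answer: A is at (east=8, north=12) relative to D.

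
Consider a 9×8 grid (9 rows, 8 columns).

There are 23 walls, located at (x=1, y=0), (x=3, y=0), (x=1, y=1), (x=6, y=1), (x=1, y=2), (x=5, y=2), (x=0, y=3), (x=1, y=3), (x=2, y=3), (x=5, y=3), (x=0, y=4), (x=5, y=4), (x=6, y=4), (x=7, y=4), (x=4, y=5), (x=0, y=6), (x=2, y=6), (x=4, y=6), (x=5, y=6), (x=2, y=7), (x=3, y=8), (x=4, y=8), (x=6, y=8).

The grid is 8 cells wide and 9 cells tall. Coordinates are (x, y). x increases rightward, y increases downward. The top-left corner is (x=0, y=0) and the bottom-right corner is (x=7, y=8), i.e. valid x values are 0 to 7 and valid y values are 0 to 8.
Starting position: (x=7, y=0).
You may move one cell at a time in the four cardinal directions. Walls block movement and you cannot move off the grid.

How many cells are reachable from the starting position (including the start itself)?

Answer: Reachable cells: 46

Derivation:
BFS flood-fill from (x=7, y=0):
  Distance 0: (x=7, y=0)
  Distance 1: (x=6, y=0), (x=7, y=1)
  Distance 2: (x=5, y=0), (x=7, y=2)
  Distance 3: (x=4, y=0), (x=5, y=1), (x=6, y=2), (x=7, y=3)
  Distance 4: (x=4, y=1), (x=6, y=3)
  Distance 5: (x=3, y=1), (x=4, y=2)
  Distance 6: (x=2, y=1), (x=3, y=2), (x=4, y=3)
  Distance 7: (x=2, y=0), (x=2, y=2), (x=3, y=3), (x=4, y=4)
  Distance 8: (x=3, y=4)
  Distance 9: (x=2, y=4), (x=3, y=5)
  Distance 10: (x=1, y=4), (x=2, y=5), (x=3, y=6)
  Distance 11: (x=1, y=5), (x=3, y=7)
  Distance 12: (x=0, y=5), (x=1, y=6), (x=4, y=7)
  Distance 13: (x=1, y=7), (x=5, y=7)
  Distance 14: (x=0, y=7), (x=6, y=7), (x=1, y=8), (x=5, y=8)
  Distance 15: (x=6, y=6), (x=7, y=7), (x=0, y=8), (x=2, y=8)
  Distance 16: (x=6, y=5), (x=7, y=6), (x=7, y=8)
  Distance 17: (x=5, y=5), (x=7, y=5)
Total reachable: 46 (grid has 49 open cells total)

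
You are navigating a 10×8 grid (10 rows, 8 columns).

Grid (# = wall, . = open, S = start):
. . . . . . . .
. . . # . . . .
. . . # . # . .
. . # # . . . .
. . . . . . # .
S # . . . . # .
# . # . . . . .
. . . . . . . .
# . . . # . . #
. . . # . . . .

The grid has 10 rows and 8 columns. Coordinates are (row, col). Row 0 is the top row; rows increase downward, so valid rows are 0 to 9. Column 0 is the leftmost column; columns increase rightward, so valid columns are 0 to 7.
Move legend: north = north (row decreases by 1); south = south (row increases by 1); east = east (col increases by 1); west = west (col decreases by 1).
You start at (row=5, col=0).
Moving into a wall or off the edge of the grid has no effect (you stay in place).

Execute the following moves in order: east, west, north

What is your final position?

Start: (row=5, col=0)
  east (east): blocked, stay at (row=5, col=0)
  west (west): blocked, stay at (row=5, col=0)
  north (north): (row=5, col=0) -> (row=4, col=0)
Final: (row=4, col=0)

Answer: Final position: (row=4, col=0)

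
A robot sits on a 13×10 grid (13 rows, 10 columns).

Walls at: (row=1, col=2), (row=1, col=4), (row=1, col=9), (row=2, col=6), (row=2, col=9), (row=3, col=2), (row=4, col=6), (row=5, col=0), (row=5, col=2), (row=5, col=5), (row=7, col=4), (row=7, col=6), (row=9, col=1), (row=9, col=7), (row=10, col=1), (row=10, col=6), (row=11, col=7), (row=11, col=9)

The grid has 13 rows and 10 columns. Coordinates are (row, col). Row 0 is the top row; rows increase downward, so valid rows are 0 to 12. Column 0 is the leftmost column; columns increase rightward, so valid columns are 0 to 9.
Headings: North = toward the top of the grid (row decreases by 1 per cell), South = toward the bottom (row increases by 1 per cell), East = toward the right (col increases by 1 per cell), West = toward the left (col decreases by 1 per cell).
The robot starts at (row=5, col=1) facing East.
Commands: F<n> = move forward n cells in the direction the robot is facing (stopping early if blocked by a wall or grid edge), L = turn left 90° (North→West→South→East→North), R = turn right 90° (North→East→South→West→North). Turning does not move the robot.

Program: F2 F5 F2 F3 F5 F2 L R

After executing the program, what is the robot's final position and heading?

Start: (row=5, col=1), facing East
  F2: move forward 0/2 (blocked), now at (row=5, col=1)
  F5: move forward 0/5 (blocked), now at (row=5, col=1)
  F2: move forward 0/2 (blocked), now at (row=5, col=1)
  F3: move forward 0/3 (blocked), now at (row=5, col=1)
  F5: move forward 0/5 (blocked), now at (row=5, col=1)
  F2: move forward 0/2 (blocked), now at (row=5, col=1)
  L: turn left, now facing North
  R: turn right, now facing East
Final: (row=5, col=1), facing East

Answer: Final position: (row=5, col=1), facing East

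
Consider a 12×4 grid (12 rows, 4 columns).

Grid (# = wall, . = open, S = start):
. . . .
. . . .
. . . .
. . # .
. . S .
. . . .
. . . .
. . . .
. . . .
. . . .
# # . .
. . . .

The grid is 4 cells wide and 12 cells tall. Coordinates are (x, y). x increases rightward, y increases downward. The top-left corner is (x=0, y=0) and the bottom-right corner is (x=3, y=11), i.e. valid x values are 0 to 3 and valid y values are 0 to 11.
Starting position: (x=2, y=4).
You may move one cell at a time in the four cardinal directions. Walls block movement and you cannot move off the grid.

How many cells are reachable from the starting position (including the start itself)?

Answer: Reachable cells: 45

Derivation:
BFS flood-fill from (x=2, y=4):
  Distance 0: (x=2, y=4)
  Distance 1: (x=1, y=4), (x=3, y=4), (x=2, y=5)
  Distance 2: (x=1, y=3), (x=3, y=3), (x=0, y=4), (x=1, y=5), (x=3, y=5), (x=2, y=6)
  Distance 3: (x=1, y=2), (x=3, y=2), (x=0, y=3), (x=0, y=5), (x=1, y=6), (x=3, y=6), (x=2, y=7)
  Distance 4: (x=1, y=1), (x=3, y=1), (x=0, y=2), (x=2, y=2), (x=0, y=6), (x=1, y=7), (x=3, y=7), (x=2, y=8)
  Distance 5: (x=1, y=0), (x=3, y=0), (x=0, y=1), (x=2, y=1), (x=0, y=7), (x=1, y=8), (x=3, y=8), (x=2, y=9)
  Distance 6: (x=0, y=0), (x=2, y=0), (x=0, y=8), (x=1, y=9), (x=3, y=9), (x=2, y=10)
  Distance 7: (x=0, y=9), (x=3, y=10), (x=2, y=11)
  Distance 8: (x=1, y=11), (x=3, y=11)
  Distance 9: (x=0, y=11)
Total reachable: 45 (grid has 45 open cells total)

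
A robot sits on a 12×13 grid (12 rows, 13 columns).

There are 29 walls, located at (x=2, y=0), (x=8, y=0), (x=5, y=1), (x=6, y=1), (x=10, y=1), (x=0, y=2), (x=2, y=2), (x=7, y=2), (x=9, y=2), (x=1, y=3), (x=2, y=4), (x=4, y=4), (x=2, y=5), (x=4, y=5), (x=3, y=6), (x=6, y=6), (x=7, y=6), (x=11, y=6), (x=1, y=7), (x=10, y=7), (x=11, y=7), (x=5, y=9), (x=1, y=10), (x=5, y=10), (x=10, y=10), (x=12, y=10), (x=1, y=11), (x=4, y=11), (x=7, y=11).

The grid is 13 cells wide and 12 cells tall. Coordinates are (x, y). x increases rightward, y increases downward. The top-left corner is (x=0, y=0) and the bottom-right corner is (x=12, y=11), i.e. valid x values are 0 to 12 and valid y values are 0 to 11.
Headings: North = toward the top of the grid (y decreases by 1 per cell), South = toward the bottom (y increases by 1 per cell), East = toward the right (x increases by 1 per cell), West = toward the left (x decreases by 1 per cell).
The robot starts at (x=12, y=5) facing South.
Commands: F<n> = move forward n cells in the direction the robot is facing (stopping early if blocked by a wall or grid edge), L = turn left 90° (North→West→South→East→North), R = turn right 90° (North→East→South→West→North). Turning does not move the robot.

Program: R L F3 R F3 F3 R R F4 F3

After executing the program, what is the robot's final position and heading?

Answer: Final position: (x=12, y=8), facing East

Derivation:
Start: (x=12, y=5), facing South
  R: turn right, now facing West
  L: turn left, now facing South
  F3: move forward 3, now at (x=12, y=8)
  R: turn right, now facing West
  F3: move forward 3, now at (x=9, y=8)
  F3: move forward 3, now at (x=6, y=8)
  R: turn right, now facing North
  R: turn right, now facing East
  F4: move forward 4, now at (x=10, y=8)
  F3: move forward 2/3 (blocked), now at (x=12, y=8)
Final: (x=12, y=8), facing East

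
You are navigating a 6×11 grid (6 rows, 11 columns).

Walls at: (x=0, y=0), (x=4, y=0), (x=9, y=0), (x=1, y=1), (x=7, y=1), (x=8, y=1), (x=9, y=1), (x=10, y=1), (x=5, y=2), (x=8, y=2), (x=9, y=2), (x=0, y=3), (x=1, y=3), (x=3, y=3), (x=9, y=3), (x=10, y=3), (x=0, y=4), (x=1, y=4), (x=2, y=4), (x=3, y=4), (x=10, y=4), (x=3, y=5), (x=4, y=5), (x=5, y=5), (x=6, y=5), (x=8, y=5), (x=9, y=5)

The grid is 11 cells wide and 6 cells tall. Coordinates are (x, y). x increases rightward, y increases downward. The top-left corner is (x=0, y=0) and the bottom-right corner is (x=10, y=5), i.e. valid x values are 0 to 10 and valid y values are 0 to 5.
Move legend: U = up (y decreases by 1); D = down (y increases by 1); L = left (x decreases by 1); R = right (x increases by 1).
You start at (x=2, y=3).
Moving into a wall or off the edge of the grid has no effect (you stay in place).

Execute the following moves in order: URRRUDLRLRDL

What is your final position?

Answer: Final position: (x=4, y=3)

Derivation:
Start: (x=2, y=3)
  U (up): (x=2, y=3) -> (x=2, y=2)
  R (right): (x=2, y=2) -> (x=3, y=2)
  R (right): (x=3, y=2) -> (x=4, y=2)
  R (right): blocked, stay at (x=4, y=2)
  U (up): (x=4, y=2) -> (x=4, y=1)
  D (down): (x=4, y=1) -> (x=4, y=2)
  L (left): (x=4, y=2) -> (x=3, y=2)
  R (right): (x=3, y=2) -> (x=4, y=2)
  L (left): (x=4, y=2) -> (x=3, y=2)
  R (right): (x=3, y=2) -> (x=4, y=2)
  D (down): (x=4, y=2) -> (x=4, y=3)
  L (left): blocked, stay at (x=4, y=3)
Final: (x=4, y=3)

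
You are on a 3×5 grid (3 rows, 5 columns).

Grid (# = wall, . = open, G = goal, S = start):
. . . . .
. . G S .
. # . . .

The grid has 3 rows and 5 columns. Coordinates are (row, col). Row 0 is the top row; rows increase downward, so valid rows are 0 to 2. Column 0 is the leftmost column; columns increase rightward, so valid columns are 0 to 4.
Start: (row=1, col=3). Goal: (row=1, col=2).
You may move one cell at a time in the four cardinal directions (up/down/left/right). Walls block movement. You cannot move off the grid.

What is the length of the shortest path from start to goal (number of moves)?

BFS from (row=1, col=3) until reaching (row=1, col=2):
  Distance 0: (row=1, col=3)
  Distance 1: (row=0, col=3), (row=1, col=2), (row=1, col=4), (row=2, col=3)  <- goal reached here
One shortest path (1 moves): (row=1, col=3) -> (row=1, col=2)

Answer: Shortest path length: 1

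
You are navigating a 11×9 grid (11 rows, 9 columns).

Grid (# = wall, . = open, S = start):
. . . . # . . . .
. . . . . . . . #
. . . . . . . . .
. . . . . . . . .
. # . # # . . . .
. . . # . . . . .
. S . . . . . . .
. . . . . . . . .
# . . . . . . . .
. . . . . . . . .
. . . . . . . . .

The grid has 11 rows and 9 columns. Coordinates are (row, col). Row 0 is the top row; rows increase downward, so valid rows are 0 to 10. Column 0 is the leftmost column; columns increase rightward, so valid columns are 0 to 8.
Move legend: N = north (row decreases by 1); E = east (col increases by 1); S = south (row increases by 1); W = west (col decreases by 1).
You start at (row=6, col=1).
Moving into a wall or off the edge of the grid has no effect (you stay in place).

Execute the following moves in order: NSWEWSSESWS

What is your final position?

Answer: Final position: (row=9, col=1)

Derivation:
Start: (row=6, col=1)
  N (north): (row=6, col=1) -> (row=5, col=1)
  S (south): (row=5, col=1) -> (row=6, col=1)
  W (west): (row=6, col=1) -> (row=6, col=0)
  E (east): (row=6, col=0) -> (row=6, col=1)
  W (west): (row=6, col=1) -> (row=6, col=0)
  S (south): (row=6, col=0) -> (row=7, col=0)
  S (south): blocked, stay at (row=7, col=0)
  E (east): (row=7, col=0) -> (row=7, col=1)
  S (south): (row=7, col=1) -> (row=8, col=1)
  W (west): blocked, stay at (row=8, col=1)
  S (south): (row=8, col=1) -> (row=9, col=1)
Final: (row=9, col=1)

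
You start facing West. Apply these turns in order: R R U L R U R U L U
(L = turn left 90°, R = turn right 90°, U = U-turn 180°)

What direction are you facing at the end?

Answer: Final heading: East

Derivation:
Start: West
  R (right (90° clockwise)) -> North
  R (right (90° clockwise)) -> East
  U (U-turn (180°)) -> West
  L (left (90° counter-clockwise)) -> South
  R (right (90° clockwise)) -> West
  U (U-turn (180°)) -> East
  R (right (90° clockwise)) -> South
  U (U-turn (180°)) -> North
  L (left (90° counter-clockwise)) -> West
  U (U-turn (180°)) -> East
Final: East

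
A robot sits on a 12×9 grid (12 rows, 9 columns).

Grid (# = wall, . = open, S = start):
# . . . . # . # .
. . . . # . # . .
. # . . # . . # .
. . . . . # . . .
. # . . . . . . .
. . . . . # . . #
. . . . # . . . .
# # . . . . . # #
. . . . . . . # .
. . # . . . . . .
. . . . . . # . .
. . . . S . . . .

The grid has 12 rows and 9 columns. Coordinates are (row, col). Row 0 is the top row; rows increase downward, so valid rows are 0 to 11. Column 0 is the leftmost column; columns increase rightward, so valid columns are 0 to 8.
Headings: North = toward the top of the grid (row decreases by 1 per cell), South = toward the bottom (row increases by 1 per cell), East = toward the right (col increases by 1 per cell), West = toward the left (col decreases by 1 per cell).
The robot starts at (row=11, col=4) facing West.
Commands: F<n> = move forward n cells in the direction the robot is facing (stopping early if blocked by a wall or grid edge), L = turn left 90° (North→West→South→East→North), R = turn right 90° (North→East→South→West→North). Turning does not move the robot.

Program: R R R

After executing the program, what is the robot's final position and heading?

Answer: Final position: (row=11, col=4), facing South

Derivation:
Start: (row=11, col=4), facing West
  R: turn right, now facing North
  R: turn right, now facing East
  R: turn right, now facing South
Final: (row=11, col=4), facing South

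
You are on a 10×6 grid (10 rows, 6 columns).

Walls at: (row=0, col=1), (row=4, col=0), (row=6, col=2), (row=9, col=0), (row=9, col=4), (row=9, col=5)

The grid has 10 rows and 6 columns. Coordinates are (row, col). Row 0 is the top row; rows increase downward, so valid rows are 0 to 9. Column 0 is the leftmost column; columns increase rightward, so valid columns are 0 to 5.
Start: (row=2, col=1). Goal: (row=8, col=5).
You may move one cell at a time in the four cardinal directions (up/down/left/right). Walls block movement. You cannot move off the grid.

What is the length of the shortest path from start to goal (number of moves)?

Answer: Shortest path length: 10

Derivation:
BFS from (row=2, col=1) until reaching (row=8, col=5):
  Distance 0: (row=2, col=1)
  Distance 1: (row=1, col=1), (row=2, col=0), (row=2, col=2), (row=3, col=1)
  Distance 2: (row=1, col=0), (row=1, col=2), (row=2, col=3), (row=3, col=0), (row=3, col=2), (row=4, col=1)
  Distance 3: (row=0, col=0), (row=0, col=2), (row=1, col=3), (row=2, col=4), (row=3, col=3), (row=4, col=2), (row=5, col=1)
  Distance 4: (row=0, col=3), (row=1, col=4), (row=2, col=5), (row=3, col=4), (row=4, col=3), (row=5, col=0), (row=5, col=2), (row=6, col=1)
  Distance 5: (row=0, col=4), (row=1, col=5), (row=3, col=5), (row=4, col=4), (row=5, col=3), (row=6, col=0), (row=7, col=1)
  Distance 6: (row=0, col=5), (row=4, col=5), (row=5, col=4), (row=6, col=3), (row=7, col=0), (row=7, col=2), (row=8, col=1)
  Distance 7: (row=5, col=5), (row=6, col=4), (row=7, col=3), (row=8, col=0), (row=8, col=2), (row=9, col=1)
  Distance 8: (row=6, col=5), (row=7, col=4), (row=8, col=3), (row=9, col=2)
  Distance 9: (row=7, col=5), (row=8, col=4), (row=9, col=3)
  Distance 10: (row=8, col=5)  <- goal reached here
One shortest path (10 moves): (row=2, col=1) -> (row=2, col=2) -> (row=2, col=3) -> (row=2, col=4) -> (row=2, col=5) -> (row=3, col=5) -> (row=4, col=5) -> (row=5, col=5) -> (row=6, col=5) -> (row=7, col=5) -> (row=8, col=5)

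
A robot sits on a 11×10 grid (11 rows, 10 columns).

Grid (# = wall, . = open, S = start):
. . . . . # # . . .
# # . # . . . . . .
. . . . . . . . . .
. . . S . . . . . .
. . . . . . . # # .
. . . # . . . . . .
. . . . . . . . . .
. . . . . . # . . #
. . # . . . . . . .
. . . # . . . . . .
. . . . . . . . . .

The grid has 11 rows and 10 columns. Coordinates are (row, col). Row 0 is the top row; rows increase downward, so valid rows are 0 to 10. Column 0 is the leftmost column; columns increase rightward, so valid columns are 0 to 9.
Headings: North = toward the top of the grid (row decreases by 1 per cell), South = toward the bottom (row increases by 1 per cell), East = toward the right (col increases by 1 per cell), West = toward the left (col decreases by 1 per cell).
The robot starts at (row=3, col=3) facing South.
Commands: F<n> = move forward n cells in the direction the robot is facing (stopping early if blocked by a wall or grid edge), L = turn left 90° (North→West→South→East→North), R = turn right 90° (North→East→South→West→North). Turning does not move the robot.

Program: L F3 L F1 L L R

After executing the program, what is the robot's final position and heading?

Start: (row=3, col=3), facing South
  L: turn left, now facing East
  F3: move forward 3, now at (row=3, col=6)
  L: turn left, now facing North
  F1: move forward 1, now at (row=2, col=6)
  L: turn left, now facing West
  L: turn left, now facing South
  R: turn right, now facing West
Final: (row=2, col=6), facing West

Answer: Final position: (row=2, col=6), facing West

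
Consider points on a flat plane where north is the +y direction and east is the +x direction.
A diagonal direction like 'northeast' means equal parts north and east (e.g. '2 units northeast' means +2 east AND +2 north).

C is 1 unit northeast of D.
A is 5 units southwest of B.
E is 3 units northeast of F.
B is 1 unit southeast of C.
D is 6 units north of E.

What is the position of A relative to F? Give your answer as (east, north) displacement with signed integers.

Place F at the origin (east=0, north=0).
  E is 3 units northeast of F: delta (east=+3, north=+3); E at (east=3, north=3).
  D is 6 units north of E: delta (east=+0, north=+6); D at (east=3, north=9).
  C is 1 unit northeast of D: delta (east=+1, north=+1); C at (east=4, north=10).
  B is 1 unit southeast of C: delta (east=+1, north=-1); B at (east=5, north=9).
  A is 5 units southwest of B: delta (east=-5, north=-5); A at (east=0, north=4).
Therefore A relative to F: (east=0, north=4).

Answer: A is at (east=0, north=4) relative to F.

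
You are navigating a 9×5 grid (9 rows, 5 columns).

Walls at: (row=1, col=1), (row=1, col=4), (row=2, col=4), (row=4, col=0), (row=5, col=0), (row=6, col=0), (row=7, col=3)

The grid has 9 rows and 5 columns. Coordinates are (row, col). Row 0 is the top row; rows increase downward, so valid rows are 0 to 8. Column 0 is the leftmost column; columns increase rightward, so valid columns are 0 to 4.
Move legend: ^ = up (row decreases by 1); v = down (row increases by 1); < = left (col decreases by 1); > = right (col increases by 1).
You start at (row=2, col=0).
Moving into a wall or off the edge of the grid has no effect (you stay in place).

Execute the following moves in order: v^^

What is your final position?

Start: (row=2, col=0)
  v (down): (row=2, col=0) -> (row=3, col=0)
  ^ (up): (row=3, col=0) -> (row=2, col=0)
  ^ (up): (row=2, col=0) -> (row=1, col=0)
Final: (row=1, col=0)

Answer: Final position: (row=1, col=0)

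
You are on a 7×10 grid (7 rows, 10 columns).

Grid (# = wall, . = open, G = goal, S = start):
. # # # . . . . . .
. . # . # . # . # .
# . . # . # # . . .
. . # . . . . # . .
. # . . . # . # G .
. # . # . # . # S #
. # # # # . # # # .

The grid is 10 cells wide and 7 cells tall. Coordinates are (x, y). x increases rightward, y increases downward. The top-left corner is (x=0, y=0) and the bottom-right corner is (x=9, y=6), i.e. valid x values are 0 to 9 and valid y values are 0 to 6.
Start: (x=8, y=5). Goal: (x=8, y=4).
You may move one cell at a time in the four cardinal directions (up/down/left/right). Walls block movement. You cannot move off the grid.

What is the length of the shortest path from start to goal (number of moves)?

BFS from (x=8, y=5) until reaching (x=8, y=4):
  Distance 0: (x=8, y=5)
  Distance 1: (x=8, y=4)  <- goal reached here
One shortest path (1 moves): (x=8, y=5) -> (x=8, y=4)

Answer: Shortest path length: 1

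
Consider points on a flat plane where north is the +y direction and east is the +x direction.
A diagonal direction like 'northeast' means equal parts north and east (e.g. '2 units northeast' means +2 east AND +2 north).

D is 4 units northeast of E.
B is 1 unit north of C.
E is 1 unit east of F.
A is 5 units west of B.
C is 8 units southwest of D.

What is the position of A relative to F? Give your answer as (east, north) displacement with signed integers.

Answer: A is at (east=-8, north=-3) relative to F.

Derivation:
Place F at the origin (east=0, north=0).
  E is 1 unit east of F: delta (east=+1, north=+0); E at (east=1, north=0).
  D is 4 units northeast of E: delta (east=+4, north=+4); D at (east=5, north=4).
  C is 8 units southwest of D: delta (east=-8, north=-8); C at (east=-3, north=-4).
  B is 1 unit north of C: delta (east=+0, north=+1); B at (east=-3, north=-3).
  A is 5 units west of B: delta (east=-5, north=+0); A at (east=-8, north=-3).
Therefore A relative to F: (east=-8, north=-3).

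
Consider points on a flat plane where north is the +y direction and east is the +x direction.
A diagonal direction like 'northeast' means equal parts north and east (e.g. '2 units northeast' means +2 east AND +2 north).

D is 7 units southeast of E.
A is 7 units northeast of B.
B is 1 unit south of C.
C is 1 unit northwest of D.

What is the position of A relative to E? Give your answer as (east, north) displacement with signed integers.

Place E at the origin (east=0, north=0).
  D is 7 units southeast of E: delta (east=+7, north=-7); D at (east=7, north=-7).
  C is 1 unit northwest of D: delta (east=-1, north=+1); C at (east=6, north=-6).
  B is 1 unit south of C: delta (east=+0, north=-1); B at (east=6, north=-7).
  A is 7 units northeast of B: delta (east=+7, north=+7); A at (east=13, north=0).
Therefore A relative to E: (east=13, north=0).

Answer: A is at (east=13, north=0) relative to E.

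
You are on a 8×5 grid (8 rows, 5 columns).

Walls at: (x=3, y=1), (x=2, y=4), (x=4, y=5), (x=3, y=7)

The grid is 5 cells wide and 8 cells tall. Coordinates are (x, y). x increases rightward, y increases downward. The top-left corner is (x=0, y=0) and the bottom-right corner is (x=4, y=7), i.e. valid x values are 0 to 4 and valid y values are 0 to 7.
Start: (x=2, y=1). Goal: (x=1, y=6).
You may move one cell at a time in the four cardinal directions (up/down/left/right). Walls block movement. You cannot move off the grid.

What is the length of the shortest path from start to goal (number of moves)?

BFS from (x=2, y=1) until reaching (x=1, y=6):
  Distance 0: (x=2, y=1)
  Distance 1: (x=2, y=0), (x=1, y=1), (x=2, y=2)
  Distance 2: (x=1, y=0), (x=3, y=0), (x=0, y=1), (x=1, y=2), (x=3, y=2), (x=2, y=3)
  Distance 3: (x=0, y=0), (x=4, y=0), (x=0, y=2), (x=4, y=2), (x=1, y=3), (x=3, y=3)
  Distance 4: (x=4, y=1), (x=0, y=3), (x=4, y=3), (x=1, y=4), (x=3, y=4)
  Distance 5: (x=0, y=4), (x=4, y=4), (x=1, y=5), (x=3, y=5)
  Distance 6: (x=0, y=5), (x=2, y=5), (x=1, y=6), (x=3, y=6)  <- goal reached here
One shortest path (6 moves): (x=2, y=1) -> (x=1, y=1) -> (x=1, y=2) -> (x=1, y=3) -> (x=1, y=4) -> (x=1, y=5) -> (x=1, y=6)

Answer: Shortest path length: 6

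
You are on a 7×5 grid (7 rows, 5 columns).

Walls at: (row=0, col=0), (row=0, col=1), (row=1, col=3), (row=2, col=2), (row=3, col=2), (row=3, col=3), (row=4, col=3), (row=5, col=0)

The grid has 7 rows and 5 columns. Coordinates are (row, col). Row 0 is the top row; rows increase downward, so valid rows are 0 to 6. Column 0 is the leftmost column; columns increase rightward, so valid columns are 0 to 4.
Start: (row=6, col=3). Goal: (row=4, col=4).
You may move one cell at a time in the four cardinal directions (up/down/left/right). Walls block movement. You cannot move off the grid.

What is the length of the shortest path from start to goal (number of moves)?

BFS from (row=6, col=3) until reaching (row=4, col=4):
  Distance 0: (row=6, col=3)
  Distance 1: (row=5, col=3), (row=6, col=2), (row=6, col=4)
  Distance 2: (row=5, col=2), (row=5, col=4), (row=6, col=1)
  Distance 3: (row=4, col=2), (row=4, col=4), (row=5, col=1), (row=6, col=0)  <- goal reached here
One shortest path (3 moves): (row=6, col=3) -> (row=6, col=4) -> (row=5, col=4) -> (row=4, col=4)

Answer: Shortest path length: 3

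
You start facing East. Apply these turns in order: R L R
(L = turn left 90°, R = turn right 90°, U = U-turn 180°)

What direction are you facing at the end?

Start: East
  R (right (90° clockwise)) -> South
  L (left (90° counter-clockwise)) -> East
  R (right (90° clockwise)) -> South
Final: South

Answer: Final heading: South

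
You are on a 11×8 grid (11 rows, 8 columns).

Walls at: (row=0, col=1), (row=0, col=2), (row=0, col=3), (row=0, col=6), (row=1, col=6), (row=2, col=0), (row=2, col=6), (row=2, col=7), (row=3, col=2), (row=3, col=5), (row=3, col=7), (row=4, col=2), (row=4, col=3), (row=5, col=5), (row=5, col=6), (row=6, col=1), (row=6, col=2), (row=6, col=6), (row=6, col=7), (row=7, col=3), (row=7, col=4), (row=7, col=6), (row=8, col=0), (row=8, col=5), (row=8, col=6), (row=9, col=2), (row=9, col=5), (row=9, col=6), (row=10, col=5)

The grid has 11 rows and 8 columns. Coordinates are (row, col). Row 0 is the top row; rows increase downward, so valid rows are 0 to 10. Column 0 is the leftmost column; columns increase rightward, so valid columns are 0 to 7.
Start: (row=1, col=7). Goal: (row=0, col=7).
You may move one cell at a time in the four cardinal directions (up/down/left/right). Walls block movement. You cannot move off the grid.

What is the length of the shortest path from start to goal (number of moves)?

Answer: Shortest path length: 1

Derivation:
BFS from (row=1, col=7) until reaching (row=0, col=7):
  Distance 0: (row=1, col=7)
  Distance 1: (row=0, col=7)  <- goal reached here
One shortest path (1 moves): (row=1, col=7) -> (row=0, col=7)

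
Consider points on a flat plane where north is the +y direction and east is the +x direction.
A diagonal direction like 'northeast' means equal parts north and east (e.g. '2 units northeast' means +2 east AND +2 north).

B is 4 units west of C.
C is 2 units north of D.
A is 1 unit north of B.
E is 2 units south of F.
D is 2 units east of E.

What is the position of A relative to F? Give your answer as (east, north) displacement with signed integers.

Place F at the origin (east=0, north=0).
  E is 2 units south of F: delta (east=+0, north=-2); E at (east=0, north=-2).
  D is 2 units east of E: delta (east=+2, north=+0); D at (east=2, north=-2).
  C is 2 units north of D: delta (east=+0, north=+2); C at (east=2, north=0).
  B is 4 units west of C: delta (east=-4, north=+0); B at (east=-2, north=0).
  A is 1 unit north of B: delta (east=+0, north=+1); A at (east=-2, north=1).
Therefore A relative to F: (east=-2, north=1).

Answer: A is at (east=-2, north=1) relative to F.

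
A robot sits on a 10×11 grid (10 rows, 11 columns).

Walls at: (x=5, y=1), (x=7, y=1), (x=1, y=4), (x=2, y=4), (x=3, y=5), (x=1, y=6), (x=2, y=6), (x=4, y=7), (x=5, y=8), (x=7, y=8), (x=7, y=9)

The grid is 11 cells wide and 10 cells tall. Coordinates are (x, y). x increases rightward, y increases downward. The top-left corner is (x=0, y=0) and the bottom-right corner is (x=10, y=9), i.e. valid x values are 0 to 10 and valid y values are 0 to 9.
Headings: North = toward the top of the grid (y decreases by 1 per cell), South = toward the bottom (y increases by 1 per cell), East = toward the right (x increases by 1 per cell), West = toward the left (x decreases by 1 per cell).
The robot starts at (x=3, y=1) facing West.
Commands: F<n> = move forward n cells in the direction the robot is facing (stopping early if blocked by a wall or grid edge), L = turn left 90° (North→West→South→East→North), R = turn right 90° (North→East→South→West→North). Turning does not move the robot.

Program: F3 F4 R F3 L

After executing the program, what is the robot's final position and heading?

Answer: Final position: (x=0, y=0), facing West

Derivation:
Start: (x=3, y=1), facing West
  F3: move forward 3, now at (x=0, y=1)
  F4: move forward 0/4 (blocked), now at (x=0, y=1)
  R: turn right, now facing North
  F3: move forward 1/3 (blocked), now at (x=0, y=0)
  L: turn left, now facing West
Final: (x=0, y=0), facing West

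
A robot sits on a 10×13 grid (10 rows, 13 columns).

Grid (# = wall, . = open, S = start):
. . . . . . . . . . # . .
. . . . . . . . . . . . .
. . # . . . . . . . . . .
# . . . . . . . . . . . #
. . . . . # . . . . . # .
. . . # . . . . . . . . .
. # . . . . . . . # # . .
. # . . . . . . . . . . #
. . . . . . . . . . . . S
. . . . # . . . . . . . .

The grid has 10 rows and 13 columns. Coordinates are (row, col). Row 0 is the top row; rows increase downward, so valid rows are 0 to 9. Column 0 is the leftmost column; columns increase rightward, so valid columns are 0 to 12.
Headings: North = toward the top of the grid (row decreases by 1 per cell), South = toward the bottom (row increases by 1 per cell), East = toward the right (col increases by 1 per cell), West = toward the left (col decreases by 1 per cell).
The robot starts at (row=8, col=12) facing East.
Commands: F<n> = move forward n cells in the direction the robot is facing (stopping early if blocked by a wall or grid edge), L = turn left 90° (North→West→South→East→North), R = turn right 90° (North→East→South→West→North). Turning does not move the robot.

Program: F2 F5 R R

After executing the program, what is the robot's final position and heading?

Start: (row=8, col=12), facing East
  F2: move forward 0/2 (blocked), now at (row=8, col=12)
  F5: move forward 0/5 (blocked), now at (row=8, col=12)
  R: turn right, now facing South
  R: turn right, now facing West
Final: (row=8, col=12), facing West

Answer: Final position: (row=8, col=12), facing West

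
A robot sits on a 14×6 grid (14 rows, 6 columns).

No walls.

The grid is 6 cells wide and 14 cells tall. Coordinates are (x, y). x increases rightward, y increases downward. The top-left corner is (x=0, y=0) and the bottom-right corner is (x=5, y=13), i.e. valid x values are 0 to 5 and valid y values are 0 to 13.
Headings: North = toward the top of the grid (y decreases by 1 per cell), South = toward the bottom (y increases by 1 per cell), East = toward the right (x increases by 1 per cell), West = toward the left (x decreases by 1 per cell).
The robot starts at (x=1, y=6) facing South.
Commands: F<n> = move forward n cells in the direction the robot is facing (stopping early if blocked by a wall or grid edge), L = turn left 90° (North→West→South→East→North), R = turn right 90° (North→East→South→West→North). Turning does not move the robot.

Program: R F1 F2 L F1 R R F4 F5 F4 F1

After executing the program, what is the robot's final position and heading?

Start: (x=1, y=6), facing South
  R: turn right, now facing West
  F1: move forward 1, now at (x=0, y=6)
  F2: move forward 0/2 (blocked), now at (x=0, y=6)
  L: turn left, now facing South
  F1: move forward 1, now at (x=0, y=7)
  R: turn right, now facing West
  R: turn right, now facing North
  F4: move forward 4, now at (x=0, y=3)
  F5: move forward 3/5 (blocked), now at (x=0, y=0)
  F4: move forward 0/4 (blocked), now at (x=0, y=0)
  F1: move forward 0/1 (blocked), now at (x=0, y=0)
Final: (x=0, y=0), facing North

Answer: Final position: (x=0, y=0), facing North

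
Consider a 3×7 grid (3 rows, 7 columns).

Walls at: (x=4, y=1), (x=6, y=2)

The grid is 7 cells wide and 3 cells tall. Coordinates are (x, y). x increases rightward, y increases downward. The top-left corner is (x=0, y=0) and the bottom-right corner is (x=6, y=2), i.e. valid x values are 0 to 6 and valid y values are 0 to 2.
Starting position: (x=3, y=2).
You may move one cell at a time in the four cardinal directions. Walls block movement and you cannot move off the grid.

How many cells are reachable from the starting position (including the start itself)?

BFS flood-fill from (x=3, y=2):
  Distance 0: (x=3, y=2)
  Distance 1: (x=3, y=1), (x=2, y=2), (x=4, y=2)
  Distance 2: (x=3, y=0), (x=2, y=1), (x=1, y=2), (x=5, y=2)
  Distance 3: (x=2, y=0), (x=4, y=0), (x=1, y=1), (x=5, y=1), (x=0, y=2)
  Distance 4: (x=1, y=0), (x=5, y=0), (x=0, y=1), (x=6, y=1)
  Distance 5: (x=0, y=0), (x=6, y=0)
Total reachable: 19 (grid has 19 open cells total)

Answer: Reachable cells: 19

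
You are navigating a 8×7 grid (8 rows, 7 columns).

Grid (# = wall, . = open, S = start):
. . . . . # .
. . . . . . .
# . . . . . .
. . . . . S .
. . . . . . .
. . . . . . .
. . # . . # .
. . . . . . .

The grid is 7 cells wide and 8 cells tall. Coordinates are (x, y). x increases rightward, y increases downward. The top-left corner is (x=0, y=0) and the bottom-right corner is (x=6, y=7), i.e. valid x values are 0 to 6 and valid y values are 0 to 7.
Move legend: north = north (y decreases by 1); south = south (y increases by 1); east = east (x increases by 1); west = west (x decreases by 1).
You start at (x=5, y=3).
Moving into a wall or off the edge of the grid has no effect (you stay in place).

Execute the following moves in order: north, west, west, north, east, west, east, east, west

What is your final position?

Start: (x=5, y=3)
  north (north): (x=5, y=3) -> (x=5, y=2)
  west (west): (x=5, y=2) -> (x=4, y=2)
  west (west): (x=4, y=2) -> (x=3, y=2)
  north (north): (x=3, y=2) -> (x=3, y=1)
  east (east): (x=3, y=1) -> (x=4, y=1)
  west (west): (x=4, y=1) -> (x=3, y=1)
  east (east): (x=3, y=1) -> (x=4, y=1)
  east (east): (x=4, y=1) -> (x=5, y=1)
  west (west): (x=5, y=1) -> (x=4, y=1)
Final: (x=4, y=1)

Answer: Final position: (x=4, y=1)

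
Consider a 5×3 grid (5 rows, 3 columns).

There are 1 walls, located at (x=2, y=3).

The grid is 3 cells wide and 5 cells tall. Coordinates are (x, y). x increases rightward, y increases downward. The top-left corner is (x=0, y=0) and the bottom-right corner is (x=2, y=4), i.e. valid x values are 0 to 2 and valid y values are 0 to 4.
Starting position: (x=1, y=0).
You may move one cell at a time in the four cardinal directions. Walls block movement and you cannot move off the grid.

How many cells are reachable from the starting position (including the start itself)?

Answer: Reachable cells: 14

Derivation:
BFS flood-fill from (x=1, y=0):
  Distance 0: (x=1, y=0)
  Distance 1: (x=0, y=0), (x=2, y=0), (x=1, y=1)
  Distance 2: (x=0, y=1), (x=2, y=1), (x=1, y=2)
  Distance 3: (x=0, y=2), (x=2, y=2), (x=1, y=3)
  Distance 4: (x=0, y=3), (x=1, y=4)
  Distance 5: (x=0, y=4), (x=2, y=4)
Total reachable: 14 (grid has 14 open cells total)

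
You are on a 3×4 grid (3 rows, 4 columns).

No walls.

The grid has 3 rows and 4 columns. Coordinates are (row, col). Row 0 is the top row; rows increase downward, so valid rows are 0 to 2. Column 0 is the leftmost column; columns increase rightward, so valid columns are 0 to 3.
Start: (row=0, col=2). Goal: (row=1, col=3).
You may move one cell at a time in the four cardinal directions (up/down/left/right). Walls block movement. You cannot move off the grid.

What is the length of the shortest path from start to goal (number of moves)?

BFS from (row=0, col=2) until reaching (row=1, col=3):
  Distance 0: (row=0, col=2)
  Distance 1: (row=0, col=1), (row=0, col=3), (row=1, col=2)
  Distance 2: (row=0, col=0), (row=1, col=1), (row=1, col=3), (row=2, col=2)  <- goal reached here
One shortest path (2 moves): (row=0, col=2) -> (row=0, col=3) -> (row=1, col=3)

Answer: Shortest path length: 2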